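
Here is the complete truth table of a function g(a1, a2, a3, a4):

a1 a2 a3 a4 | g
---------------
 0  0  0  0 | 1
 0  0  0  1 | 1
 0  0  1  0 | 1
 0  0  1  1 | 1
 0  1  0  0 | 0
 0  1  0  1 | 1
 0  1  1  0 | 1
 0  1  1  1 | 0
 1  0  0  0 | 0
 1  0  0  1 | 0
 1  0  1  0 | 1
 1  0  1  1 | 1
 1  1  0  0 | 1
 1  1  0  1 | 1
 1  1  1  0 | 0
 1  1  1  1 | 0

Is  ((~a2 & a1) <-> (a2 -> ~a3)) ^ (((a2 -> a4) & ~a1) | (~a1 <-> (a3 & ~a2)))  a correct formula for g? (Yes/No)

Evaluate ((~a2 & a1) <-> (a2 -> ~a3)) ^ (((a2 -> a4) & ~a1) | (~a1 <-> (a3 & ~a2))) on each row and compare to g:
  a1=0, a2=0, a3=0, a4=0: formula gives 1, g = 1 ✓
  a1=0, a2=0, a3=0, a4=1: formula gives 1, g = 1 ✓
  a1=0, a2=0, a3=1, a4=0: formula gives 1, g = 1 ✓
  a1=0, a2=0, a3=1, a4=1: formula gives 1, g = 1 ✓
  … (the remaining 12 rows also agree.)
All 16 rows match — the expression computes g exactly.

Yes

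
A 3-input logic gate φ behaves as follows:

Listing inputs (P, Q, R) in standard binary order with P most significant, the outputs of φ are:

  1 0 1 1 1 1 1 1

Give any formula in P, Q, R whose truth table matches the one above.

φ(P, Q, R) = ((P' · Q') · R)'

φ is 0 on exactly one input, (0,0,1), whose minterm is ¬P·¬Q·R. So φ is the negation of that single conjunction.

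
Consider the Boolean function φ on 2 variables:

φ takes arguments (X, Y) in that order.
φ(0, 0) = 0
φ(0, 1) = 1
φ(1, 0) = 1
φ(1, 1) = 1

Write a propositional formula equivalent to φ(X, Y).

φ(X, Y) = X + Y

The output is 1 whenever at least one input is 1 — the OR of all inputs.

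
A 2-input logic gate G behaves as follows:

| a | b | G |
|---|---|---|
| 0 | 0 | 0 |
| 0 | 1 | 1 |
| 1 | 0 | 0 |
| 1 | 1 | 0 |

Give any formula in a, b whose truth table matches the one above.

G(a, b) = a' · b

1 only at (0,1): NOT a AND b.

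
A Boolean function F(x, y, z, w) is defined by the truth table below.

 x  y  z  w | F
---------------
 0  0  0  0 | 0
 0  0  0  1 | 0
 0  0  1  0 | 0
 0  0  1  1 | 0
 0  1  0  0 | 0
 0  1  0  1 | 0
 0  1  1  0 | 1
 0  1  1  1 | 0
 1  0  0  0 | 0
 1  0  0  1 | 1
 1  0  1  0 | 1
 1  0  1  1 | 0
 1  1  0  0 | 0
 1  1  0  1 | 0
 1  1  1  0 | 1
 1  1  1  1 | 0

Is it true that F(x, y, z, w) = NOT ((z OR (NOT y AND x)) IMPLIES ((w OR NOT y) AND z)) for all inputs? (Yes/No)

No

Test each input against both F and the formula:
  x=0, y=0, z=0, w=0: formula gives 0, F = 0 ✓
  x=0, y=0, z=0, w=1: formula gives 0, F = 0 ✓
  x=0, y=0, z=1, w=0: formula gives 0, F = 0 ✓
  x=0, y=0, z=1, w=1: formula gives 0, F = 0 ✓
  …
  x=1, y=0, z=0, w=0: formula gives 1, but F = 0 ✗
Since they disagree at (1,0,0,0), the expression is not a correct formula for F.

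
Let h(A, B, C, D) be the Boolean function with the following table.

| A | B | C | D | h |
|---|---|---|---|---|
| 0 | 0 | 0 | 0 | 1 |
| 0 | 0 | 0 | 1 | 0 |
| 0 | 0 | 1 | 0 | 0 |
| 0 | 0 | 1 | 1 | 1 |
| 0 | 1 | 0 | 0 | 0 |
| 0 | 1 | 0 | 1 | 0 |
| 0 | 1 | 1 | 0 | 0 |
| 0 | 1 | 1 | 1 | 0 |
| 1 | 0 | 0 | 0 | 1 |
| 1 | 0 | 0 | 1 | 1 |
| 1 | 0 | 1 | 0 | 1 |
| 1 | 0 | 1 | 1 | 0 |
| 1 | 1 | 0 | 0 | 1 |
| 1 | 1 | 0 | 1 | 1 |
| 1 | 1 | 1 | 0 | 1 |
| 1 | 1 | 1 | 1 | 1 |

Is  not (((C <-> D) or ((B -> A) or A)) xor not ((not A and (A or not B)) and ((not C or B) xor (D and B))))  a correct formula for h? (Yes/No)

Check the formula against h row by row:
  A=0, B=0, C=0, D=0: formula gives 0, but h = 1 ✗
Since they disagree at (0,0,0,0), the expression is not a correct formula for h.

No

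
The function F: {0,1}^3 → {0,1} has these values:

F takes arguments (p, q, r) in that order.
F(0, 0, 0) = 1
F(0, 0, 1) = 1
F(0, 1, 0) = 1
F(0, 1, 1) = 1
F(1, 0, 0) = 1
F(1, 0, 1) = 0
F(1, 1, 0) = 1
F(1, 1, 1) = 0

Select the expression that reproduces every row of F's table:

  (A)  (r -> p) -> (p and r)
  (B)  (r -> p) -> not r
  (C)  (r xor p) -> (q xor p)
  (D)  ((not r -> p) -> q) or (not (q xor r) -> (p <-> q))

(A): at (0,0,0) it gives 0, but F = 1 — eliminated.
(C): at (0,0,1) it gives 0, but F = 1 — eliminated.
(D): at (1,0,0) it gives 0, but F = 1 — eliminated.
That leaves (B). Evaluating it on every row reproduces the table of F exactly.

B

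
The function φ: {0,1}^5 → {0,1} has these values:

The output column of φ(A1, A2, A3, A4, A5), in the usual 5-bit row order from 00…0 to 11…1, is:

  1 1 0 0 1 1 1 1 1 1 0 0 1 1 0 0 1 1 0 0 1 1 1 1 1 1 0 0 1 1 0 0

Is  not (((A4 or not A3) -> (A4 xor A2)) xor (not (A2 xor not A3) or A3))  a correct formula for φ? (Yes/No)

Yes

Test each input against both φ and the formula:
  A1=0, A2=0, A3=0, A4=0, A5=0: formula gives 1, φ = 1 ✓
  A1=0, A2=0, A3=0, A4=0, A5=1: formula gives 1, φ = 1 ✓
  A1=0, A2=0, A3=0, A4=1, A5=0: formula gives 0, φ = 0 ✓
  A1=0, A2=0, A3=0, A4=1, A5=1: formula gives 0, φ = 0 ✓
  … (the remaining 28 rows also agree.)
All 32 rows match — the expression computes φ exactly.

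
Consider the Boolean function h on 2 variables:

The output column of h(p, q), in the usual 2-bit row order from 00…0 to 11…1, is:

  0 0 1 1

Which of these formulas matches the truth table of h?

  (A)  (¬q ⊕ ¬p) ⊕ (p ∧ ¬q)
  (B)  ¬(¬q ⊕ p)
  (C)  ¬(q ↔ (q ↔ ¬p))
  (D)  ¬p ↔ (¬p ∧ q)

(A) fails at (0,1): the formula yields 1, h is 0.
(B) fails at (0,1): the formula yields 1, h is 0.
(D) fails at (0,1): the formula yields 1, h is 0.
Only (C) survives; checking it on all 4 rows confirms it matches h.

C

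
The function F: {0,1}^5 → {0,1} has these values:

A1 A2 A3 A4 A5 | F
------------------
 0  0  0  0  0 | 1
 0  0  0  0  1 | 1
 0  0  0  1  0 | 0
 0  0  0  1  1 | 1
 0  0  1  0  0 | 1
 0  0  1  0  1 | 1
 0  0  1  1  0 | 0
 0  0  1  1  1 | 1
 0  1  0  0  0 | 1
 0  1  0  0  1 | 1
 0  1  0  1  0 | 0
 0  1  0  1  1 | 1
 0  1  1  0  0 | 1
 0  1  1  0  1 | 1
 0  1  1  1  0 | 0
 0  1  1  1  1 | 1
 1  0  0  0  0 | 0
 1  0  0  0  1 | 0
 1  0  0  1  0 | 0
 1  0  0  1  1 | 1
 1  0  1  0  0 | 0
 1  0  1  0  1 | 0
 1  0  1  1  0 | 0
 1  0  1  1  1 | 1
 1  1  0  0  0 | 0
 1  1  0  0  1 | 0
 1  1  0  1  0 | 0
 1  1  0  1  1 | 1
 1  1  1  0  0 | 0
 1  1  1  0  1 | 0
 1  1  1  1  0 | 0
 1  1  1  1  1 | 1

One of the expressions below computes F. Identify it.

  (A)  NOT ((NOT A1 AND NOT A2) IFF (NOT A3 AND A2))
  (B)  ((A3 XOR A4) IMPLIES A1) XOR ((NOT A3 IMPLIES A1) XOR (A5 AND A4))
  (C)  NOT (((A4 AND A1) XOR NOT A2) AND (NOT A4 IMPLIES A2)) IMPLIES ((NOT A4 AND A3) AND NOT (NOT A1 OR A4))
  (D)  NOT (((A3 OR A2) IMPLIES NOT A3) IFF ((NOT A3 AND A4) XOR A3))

(A) disagrees with F on (0,0,0,1,0) (formula → 1, table → 0); rule it out.
(C) disagrees with F on (0,0,0,0,0) (formula → 0, table → 1); rule it out.
(D) disagrees with F on (0,0,0,1,1) (formula → 0, table → 1); rule it out.
That leaves (B). Evaluating it on every row reproduces the table of F exactly.

B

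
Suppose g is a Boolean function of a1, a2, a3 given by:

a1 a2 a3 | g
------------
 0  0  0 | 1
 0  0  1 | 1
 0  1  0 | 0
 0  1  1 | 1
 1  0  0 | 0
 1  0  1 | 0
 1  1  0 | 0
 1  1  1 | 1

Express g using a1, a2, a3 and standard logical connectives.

g(a1, a2, a3) = ((((~a1 & ~a2) & ~a3) | ((~a1 & ~a2) & a3)) | ((~a1 & a2) & a3)) | ((a1 & a2) & a3)

g=1 on 4 inputs: (0,0,0), (0,0,1), (0,1,1), (1,1,1). Reading each as a conjunction of literals (¬a1·¬a2·¬a3, ¬a1·¬a2·a3, ¬a1·a2·a3, a1·a2·a3) and taking the OR gives the canonical DNF.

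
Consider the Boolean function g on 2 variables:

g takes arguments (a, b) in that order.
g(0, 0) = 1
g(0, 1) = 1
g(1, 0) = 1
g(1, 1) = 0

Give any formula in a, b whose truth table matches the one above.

The output is 0 only when every input is 1 — NAND of all inputs.

g(a, b) = (a · b)'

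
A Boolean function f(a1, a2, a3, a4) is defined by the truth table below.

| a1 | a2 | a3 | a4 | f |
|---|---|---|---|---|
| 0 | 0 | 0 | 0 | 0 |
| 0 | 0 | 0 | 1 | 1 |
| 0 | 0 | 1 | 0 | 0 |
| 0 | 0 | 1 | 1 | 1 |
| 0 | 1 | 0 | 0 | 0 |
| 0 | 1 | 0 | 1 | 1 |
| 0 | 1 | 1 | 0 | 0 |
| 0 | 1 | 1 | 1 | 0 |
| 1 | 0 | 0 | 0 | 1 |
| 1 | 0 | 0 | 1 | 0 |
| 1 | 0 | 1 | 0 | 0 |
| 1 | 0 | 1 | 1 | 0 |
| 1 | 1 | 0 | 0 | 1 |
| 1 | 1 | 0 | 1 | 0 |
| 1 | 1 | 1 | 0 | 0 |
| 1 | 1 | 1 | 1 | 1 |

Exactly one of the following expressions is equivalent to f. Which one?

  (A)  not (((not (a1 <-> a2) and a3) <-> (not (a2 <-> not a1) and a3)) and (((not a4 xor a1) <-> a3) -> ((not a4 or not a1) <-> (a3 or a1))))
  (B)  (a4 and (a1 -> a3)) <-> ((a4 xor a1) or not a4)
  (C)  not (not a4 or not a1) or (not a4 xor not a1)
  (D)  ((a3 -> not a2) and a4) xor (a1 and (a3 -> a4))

(A) disagrees with f on (0,0,1,0) (formula → 1, table → 0); rule it out.
(B) disagrees with f on (0,1,1,1) (formula → 1, table → 0); rule it out.
(C) disagrees with f on (0,1,1,1) (formula → 1, table → 0); rule it out.
(D) is the remaining candidate, and it agrees with f on all 16 inputs.

D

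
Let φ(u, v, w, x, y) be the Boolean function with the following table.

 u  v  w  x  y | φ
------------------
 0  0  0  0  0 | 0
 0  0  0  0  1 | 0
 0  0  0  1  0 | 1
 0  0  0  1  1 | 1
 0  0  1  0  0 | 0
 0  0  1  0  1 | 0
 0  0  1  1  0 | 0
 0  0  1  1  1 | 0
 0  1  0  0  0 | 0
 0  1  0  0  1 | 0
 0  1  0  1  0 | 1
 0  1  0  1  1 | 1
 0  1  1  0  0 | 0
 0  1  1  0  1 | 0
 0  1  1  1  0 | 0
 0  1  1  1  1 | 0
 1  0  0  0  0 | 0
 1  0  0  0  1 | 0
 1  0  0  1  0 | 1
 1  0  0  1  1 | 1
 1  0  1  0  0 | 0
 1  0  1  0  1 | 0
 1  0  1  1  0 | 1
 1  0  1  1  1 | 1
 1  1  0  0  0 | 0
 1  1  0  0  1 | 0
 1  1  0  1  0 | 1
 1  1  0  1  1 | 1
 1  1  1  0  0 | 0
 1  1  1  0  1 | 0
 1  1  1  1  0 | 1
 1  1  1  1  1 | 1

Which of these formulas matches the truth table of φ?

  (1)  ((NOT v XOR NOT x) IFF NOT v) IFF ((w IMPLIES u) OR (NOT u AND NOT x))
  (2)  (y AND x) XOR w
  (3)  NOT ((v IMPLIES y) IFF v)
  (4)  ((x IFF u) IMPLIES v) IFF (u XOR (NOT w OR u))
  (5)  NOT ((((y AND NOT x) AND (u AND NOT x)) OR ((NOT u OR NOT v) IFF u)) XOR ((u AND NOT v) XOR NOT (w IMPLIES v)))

1

(2): at (0,0,0,1,0) it gives 0, but φ = 1 — eliminated.
(3): at (0,0,0,0,0) it gives 1, but φ = 0 — eliminated.
(4): at (0,0,1,0,0) it gives 1, but φ = 0 — eliminated.
(5): at (0,0,0,0,0) it gives 1, but φ = 0 — eliminated.
(1) is the remaining candidate, and it agrees with φ on all 32 inputs.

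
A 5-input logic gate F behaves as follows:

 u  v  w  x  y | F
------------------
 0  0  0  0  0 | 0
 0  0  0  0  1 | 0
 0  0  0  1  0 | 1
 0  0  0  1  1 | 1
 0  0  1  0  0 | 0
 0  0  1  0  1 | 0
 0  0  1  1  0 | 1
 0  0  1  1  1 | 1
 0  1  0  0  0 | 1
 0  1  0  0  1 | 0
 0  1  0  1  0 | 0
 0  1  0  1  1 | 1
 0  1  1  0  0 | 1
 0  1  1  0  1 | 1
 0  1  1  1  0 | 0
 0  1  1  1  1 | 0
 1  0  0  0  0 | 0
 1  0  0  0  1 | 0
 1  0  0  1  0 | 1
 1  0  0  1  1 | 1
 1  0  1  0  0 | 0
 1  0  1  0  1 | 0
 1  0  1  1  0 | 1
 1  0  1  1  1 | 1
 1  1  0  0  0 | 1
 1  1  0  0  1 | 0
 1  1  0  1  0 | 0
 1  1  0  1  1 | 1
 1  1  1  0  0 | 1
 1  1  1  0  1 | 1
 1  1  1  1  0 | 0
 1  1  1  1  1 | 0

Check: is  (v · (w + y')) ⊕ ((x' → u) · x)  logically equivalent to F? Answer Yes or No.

Check the formula against F row by row:
  u=0, v=0, w=0, x=0, y=0: formula gives 0, F = 0 ✓
  u=0, v=0, w=0, x=0, y=1: formula gives 0, F = 0 ✓
  u=0, v=0, w=0, x=1, y=0: formula gives 1, F = 1 ✓
  u=0, v=0, w=0, x=1, y=1: formula gives 1, F = 1 ✓
  …and likewise for the remaining 28 rows.
All 32 rows match — the expression computes F exactly.

Yes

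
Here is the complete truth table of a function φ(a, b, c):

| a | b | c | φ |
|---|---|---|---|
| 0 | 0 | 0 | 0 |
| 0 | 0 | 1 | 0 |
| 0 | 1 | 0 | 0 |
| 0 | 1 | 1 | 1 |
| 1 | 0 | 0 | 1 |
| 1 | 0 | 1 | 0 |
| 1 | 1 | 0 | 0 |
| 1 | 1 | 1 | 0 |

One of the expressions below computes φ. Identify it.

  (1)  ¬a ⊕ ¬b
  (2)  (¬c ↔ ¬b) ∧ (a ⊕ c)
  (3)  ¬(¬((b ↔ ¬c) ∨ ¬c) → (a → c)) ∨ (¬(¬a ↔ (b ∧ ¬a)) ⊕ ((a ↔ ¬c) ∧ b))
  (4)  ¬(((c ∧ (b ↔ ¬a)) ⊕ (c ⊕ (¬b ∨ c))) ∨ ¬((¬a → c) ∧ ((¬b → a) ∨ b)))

(1) disagrees with φ on (0,1,0) (formula → 1, table → 0); rule it out.
(3) disagrees with φ on (0,0,0) (formula → 1, table → 0); rule it out.
(4) disagrees with φ on (0,1,1) (formula → 0, table → 1); rule it out.
Only (2) survives; checking it on all 8 rows confirms it matches φ.

2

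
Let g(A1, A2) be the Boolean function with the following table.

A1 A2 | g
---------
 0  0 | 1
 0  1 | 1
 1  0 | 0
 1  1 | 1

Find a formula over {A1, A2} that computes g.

g(A1, A2) = A1 IMPLIES A2

This is A1 → A2 (false only at 1,0).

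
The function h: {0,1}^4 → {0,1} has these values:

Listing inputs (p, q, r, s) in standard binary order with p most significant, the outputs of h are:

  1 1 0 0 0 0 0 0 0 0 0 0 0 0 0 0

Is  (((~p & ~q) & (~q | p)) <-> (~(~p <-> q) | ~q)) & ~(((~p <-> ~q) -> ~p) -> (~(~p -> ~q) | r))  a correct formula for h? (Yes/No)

Yes

Test each input against both h and the formula:
  p=0, q=0, r=0, s=0: formula gives 1, h = 1 ✓
  p=0, q=0, r=0, s=1: formula gives 1, h = 1 ✓
  p=0, q=0, r=1, s=0: formula gives 0, h = 0 ✓
  p=0, q=0, r=1, s=1: formula gives 0, h = 0 ✓
  … (the remaining 12 rows also agree.)
Every row agrees, so the formula is equivalent.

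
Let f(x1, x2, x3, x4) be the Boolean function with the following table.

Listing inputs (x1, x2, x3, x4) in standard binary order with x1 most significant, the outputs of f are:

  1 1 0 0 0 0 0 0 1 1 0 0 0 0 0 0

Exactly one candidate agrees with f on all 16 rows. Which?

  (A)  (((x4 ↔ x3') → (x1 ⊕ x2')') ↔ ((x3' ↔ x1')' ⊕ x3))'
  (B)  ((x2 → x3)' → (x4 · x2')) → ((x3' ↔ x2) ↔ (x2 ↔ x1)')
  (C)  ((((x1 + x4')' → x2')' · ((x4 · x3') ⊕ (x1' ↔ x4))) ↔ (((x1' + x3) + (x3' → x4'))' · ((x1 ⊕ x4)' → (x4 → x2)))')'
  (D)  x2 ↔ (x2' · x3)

(A): at (0,0,0,1) it gives 0, but f = 1 — eliminated.
(B): at (0,1,0,0) it gives 1, but f = 0 — eliminated.
(C): at (0,0,1,0) it gives 1, but f = 0 — eliminated.
(D) is the remaining candidate, and it agrees with f on all 16 inputs.

D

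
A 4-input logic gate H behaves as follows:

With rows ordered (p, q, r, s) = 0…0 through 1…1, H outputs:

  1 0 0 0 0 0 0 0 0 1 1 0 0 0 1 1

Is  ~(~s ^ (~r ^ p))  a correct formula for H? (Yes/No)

No

Check the formula against H row by row:
  p=0, q=0, r=0, s=0: formula gives 1, H = 1 ✓
  p=0, q=0, r=0, s=1: formula gives 0, H = 0 ✓
  p=0, q=0, r=1, s=0: formula gives 0, H = 0 ✓
  p=0, q=0, r=1, s=1: formula gives 1, but H = 0 ✗
A single disagreement suffices: at (0,0,1,1) they differ, so the formula does not compute H.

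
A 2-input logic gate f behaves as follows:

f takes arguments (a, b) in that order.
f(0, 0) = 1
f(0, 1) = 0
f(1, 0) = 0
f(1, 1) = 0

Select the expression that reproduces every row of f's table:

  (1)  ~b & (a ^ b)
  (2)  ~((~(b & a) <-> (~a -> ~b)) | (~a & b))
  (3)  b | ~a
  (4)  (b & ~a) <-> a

(1) fails at (0,0): the formula yields 0, f is 1.
(2) fails at (0,0): the formula yields 0, f is 1.
(3) fails at (0,1): the formula yields 1, f is 0.
(4) is the remaining candidate, and it agrees with f on all 4 inputs.

4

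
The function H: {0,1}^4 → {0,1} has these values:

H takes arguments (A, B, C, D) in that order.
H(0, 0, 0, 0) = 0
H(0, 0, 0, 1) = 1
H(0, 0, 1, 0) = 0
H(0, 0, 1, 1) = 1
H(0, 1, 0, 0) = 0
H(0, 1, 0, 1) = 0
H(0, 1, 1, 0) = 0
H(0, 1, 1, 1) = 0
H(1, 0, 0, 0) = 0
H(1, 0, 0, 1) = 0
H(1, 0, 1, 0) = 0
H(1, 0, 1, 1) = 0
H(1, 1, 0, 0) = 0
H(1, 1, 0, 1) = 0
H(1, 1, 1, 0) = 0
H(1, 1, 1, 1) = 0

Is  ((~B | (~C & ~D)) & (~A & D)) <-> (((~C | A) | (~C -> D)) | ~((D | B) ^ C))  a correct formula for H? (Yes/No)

Evaluate ((~B | (~C & ~D)) & (~A & D)) <-> (((~C | A) | (~C -> D)) | ~((D | B) ^ C)) on each row and compare to H:
  A=0, B=0, C=0, D=0: formula gives 0, H = 0 ✓
  A=0, B=0, C=0, D=1: formula gives 1, H = 1 ✓
  A=0, B=0, C=1, D=0: formula gives 0, H = 0 ✓
  A=0, B=0, C=1, D=1: formula gives 1, H = 1 ✓
  … (the remaining 12 rows also agree.)
Every row agrees, so the formula is equivalent.

Yes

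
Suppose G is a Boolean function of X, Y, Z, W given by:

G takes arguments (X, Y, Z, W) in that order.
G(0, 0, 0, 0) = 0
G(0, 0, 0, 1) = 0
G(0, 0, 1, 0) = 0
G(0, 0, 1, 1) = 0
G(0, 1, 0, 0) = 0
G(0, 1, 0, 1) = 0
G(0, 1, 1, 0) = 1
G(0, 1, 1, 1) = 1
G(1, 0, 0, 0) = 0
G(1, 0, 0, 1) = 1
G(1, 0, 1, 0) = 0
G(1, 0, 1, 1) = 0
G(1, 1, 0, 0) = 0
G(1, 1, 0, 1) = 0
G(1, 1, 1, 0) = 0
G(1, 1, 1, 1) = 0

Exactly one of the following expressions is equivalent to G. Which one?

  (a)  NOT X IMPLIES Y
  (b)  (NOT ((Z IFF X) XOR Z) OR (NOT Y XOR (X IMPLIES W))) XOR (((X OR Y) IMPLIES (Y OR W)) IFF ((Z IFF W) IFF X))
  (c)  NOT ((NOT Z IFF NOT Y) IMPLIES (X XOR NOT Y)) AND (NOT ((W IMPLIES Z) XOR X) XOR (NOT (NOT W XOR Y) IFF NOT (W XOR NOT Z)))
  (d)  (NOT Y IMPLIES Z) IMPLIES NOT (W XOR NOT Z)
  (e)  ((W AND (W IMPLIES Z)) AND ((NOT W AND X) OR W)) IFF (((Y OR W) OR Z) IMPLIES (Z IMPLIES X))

(a) fails at (0,1,0,0): the formula yields 1, G is 0.
(b) fails at (0,0,0,1): the formula yields 1, G is 0.
(d) fails at (0,0,0,0): the formula yields 1, G is 0.
(e) fails at (0,0,1,0): the formula yields 1, G is 0.
Only (c) survives; checking it on all 16 rows confirms it matches G.

c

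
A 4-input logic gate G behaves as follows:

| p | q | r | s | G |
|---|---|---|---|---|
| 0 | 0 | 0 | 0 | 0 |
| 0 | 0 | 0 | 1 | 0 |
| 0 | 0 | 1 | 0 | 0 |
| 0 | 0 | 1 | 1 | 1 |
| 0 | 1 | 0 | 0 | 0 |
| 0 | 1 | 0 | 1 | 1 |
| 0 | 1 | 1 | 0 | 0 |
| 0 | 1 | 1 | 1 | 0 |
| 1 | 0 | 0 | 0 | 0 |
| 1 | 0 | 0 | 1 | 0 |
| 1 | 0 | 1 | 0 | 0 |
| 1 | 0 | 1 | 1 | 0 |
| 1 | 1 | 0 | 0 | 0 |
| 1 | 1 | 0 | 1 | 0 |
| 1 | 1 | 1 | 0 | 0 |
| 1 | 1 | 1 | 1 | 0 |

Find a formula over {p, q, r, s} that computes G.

G(p, q, r, s) = (((¬p ∧ ¬q) ∧ r) ∧ s) ∨ (((¬p ∧ q) ∧ ¬r) ∧ s)

G=1 on 2 inputs: (0,0,1,1), (0,1,0,1). Reading each as a conjunction of literals (¬p·¬q·r·s, ¬p·q·¬r·s) and taking the OR gives the canonical DNF.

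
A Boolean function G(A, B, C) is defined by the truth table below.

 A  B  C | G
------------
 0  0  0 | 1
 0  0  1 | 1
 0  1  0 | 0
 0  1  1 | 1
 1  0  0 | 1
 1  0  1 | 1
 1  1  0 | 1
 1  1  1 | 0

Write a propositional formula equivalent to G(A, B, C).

G(A, B, C) = not (((not A and B) and not C) or ((A and B) and C))

G is 0 on only 2 rows — (0,1,0), (1,1,1). Writing each as a minterm (¬A·B·¬C, A·B·C) and OR-ing them characterizes exactly where G=0, so G is the negation of that disjunction.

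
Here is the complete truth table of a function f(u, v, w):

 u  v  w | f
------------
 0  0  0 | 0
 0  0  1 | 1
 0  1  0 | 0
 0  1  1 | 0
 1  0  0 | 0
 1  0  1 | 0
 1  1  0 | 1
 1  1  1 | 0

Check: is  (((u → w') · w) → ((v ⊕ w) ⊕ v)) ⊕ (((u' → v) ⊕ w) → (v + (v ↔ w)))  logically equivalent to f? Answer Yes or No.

No

Evaluate (((u → w') · w) → ((v ⊕ w) ⊕ v)) ⊕ (((u' → v) ⊕ w) → (v + (v ↔ w))) on each row and compare to f:
  u=0, v=0, w=0: formula gives 0, f = 0 ✓
  u=0, v=0, w=1: formula gives 1, f = 1 ✓
  u=0, v=1, w=0: formula gives 0, f = 0 ✓
  u=0, v=1, w=1: formula gives 0, f = 0 ✓
  u=1, v=0, w=0: formula gives 0, f = 0 ✓
  …
  u=1, v=1, w=0: formula gives 0, but f = 1 ✗
Row (1,1,0) is a counterexample, so the formula is not equivalent to f.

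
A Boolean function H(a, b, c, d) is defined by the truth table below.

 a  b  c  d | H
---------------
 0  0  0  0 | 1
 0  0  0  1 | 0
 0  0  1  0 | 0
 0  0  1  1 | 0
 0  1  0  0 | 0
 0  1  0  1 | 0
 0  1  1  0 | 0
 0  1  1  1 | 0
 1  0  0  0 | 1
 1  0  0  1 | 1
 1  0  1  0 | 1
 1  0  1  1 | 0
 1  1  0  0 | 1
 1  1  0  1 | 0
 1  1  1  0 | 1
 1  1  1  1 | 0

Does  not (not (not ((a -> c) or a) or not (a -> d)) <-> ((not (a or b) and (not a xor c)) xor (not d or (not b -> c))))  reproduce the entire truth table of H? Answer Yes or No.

Check the formula against H row by row:
  a=0, b=0, c=0, d=0: formula gives 1, H = 1 ✓
  a=0, b=0, c=0, d=1: formula gives 0, H = 0 ✓
  a=0, b=0, c=1, d=0: formula gives 0, H = 0 ✓
  a=0, b=0, c=1, d=1: formula gives 0, H = 0 ✓
  … (the remaining 12 rows also agree.)
Every row agrees, so the formula is equivalent.

Yes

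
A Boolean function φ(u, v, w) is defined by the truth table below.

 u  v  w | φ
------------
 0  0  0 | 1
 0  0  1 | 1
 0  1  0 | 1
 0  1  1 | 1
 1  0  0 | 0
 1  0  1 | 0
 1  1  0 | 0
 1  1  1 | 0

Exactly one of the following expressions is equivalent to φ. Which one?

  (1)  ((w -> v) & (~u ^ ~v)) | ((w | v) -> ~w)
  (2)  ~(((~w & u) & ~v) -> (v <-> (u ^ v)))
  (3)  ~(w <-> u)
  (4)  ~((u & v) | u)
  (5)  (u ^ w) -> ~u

(1) fails at (0,0,1): the formula yields 0, φ is 1.
(2) fails at (0,0,0): the formula yields 0, φ is 1.
(3) fails at (0,0,0): the formula yields 0, φ is 1.
(5) fails at (1,0,1): the formula yields 1, φ is 0.
Only (4) survives; checking it on all 8 rows confirms it matches φ.

4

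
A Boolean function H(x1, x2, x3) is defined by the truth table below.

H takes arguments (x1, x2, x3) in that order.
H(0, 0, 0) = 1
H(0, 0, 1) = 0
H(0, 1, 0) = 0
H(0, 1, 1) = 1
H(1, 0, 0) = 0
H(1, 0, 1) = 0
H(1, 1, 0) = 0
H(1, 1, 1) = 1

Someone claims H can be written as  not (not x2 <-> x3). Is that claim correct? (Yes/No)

No

Test each input against both H and the formula:
  x1=0, x2=0, x3=0: formula gives 1, H = 1 ✓
  x1=0, x2=0, x3=1: formula gives 0, H = 0 ✓
  x1=0, x2=1, x3=0: formula gives 0, H = 0 ✓
  x1=0, x2=1, x3=1: formula gives 1, H = 1 ✓
  x1=1, x2=0, x3=0: formula gives 1, but H = 0 ✗
Row (1,0,0) is a counterexample, so the formula is not equivalent to H.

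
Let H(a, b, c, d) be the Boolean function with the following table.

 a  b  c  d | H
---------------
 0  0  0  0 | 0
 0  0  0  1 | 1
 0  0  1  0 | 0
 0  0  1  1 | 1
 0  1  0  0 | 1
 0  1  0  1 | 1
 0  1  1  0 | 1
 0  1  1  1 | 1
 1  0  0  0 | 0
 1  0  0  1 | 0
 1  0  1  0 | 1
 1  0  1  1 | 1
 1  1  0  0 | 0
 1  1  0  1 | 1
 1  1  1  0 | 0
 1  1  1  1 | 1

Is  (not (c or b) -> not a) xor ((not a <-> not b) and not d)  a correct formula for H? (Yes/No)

Yes

Check the formula against H row by row:
  a=0, b=0, c=0, d=0: formula gives 0, H = 0 ✓
  a=0, b=0, c=0, d=1: formula gives 1, H = 1 ✓
  a=0, b=0, c=1, d=0: formula gives 0, H = 0 ✓
  a=0, b=0, c=1, d=1: formula gives 1, H = 1 ✓
  … (the remaining 12 rows also agree.)
Every row agrees, so the formula is equivalent.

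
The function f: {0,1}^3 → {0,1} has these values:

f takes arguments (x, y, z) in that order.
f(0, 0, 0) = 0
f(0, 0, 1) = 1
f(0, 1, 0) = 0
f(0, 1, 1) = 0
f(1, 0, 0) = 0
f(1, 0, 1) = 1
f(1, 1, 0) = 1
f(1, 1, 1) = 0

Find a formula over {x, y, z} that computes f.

f(x, y, z) = (((¬x ∧ ¬y) ∧ z) ∨ ((x ∧ ¬y) ∧ z)) ∨ ((x ∧ y) ∧ ¬z)

The 1-rows are (0,0,1), (1,0,1), (1,1,0). Each contributes one minterm — ¬x·¬y·z; x·¬y·z; x·y·¬z — and their disjunction is a sum-of-products form of f.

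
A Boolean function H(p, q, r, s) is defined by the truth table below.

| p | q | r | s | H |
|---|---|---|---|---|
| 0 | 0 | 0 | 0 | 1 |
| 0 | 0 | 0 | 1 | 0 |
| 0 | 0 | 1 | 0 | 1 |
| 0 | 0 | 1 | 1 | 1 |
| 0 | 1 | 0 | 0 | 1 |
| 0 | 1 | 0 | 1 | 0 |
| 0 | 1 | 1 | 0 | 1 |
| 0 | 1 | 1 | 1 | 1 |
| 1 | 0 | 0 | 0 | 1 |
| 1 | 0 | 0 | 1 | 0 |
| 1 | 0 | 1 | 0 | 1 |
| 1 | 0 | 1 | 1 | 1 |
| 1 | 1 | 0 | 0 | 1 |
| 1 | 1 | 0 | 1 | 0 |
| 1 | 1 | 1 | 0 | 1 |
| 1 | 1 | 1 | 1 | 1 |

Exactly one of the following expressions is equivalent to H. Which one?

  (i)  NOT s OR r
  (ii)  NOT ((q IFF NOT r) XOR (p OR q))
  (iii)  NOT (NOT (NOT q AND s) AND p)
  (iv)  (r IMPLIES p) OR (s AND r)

(ii): at (0,0,0,1) it gives 1, but H = 0 — eliminated.
(iii): at (0,0,0,1) it gives 1, but H = 0 — eliminated.
(iv): at (0,0,0,1) it gives 1, but H = 0 — eliminated.
(i) is the remaining candidate, and it agrees with H on all 16 inputs.

i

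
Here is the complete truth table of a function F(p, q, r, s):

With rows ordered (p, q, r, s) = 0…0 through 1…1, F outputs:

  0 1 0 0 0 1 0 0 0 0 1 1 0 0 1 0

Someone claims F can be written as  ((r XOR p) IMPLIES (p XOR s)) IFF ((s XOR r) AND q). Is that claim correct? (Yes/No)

No

Check the formula against F row by row:
  p=0, q=0, r=0, s=0: formula gives 0, F = 0 ✓
  p=0, q=0, r=0, s=1: formula gives 0, but F = 1 ✗
A single disagreement suffices: at (0,0,0,1) they differ, so the formula does not compute F.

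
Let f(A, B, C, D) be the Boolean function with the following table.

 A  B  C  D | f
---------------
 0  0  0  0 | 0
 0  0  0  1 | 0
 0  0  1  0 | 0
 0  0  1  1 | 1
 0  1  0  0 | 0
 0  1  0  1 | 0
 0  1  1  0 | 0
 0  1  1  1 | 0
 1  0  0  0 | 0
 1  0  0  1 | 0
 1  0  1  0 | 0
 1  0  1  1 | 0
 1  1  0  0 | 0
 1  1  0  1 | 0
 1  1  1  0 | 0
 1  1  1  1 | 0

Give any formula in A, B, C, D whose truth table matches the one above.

f(A, B, C, D) = ((A' · B') · C) · D

f is 1 on exactly one input, (0,0,1,1), whose minterm is ¬A·¬B·C·D. So f is just that conjunction.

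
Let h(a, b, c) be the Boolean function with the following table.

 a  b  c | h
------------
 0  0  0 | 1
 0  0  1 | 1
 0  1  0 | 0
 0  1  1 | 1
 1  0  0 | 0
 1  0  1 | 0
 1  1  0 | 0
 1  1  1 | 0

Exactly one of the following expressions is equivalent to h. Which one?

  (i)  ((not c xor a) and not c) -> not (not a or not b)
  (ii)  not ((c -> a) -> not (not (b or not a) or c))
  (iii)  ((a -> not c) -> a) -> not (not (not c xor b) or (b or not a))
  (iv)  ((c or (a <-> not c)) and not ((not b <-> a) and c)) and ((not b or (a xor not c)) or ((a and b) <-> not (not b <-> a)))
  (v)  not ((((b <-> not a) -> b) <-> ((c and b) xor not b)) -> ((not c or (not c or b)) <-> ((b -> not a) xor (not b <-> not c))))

v

(i): at (0,0,0) it gives 0, but h = 1 — eliminated.
(ii): at (0,0,0) it gives 0, but h = 1 — eliminated.
(iii): at (0,1,0) it gives 1, but h = 0 — eliminated.
(iv): at (0,0,0) it gives 0, but h = 1 — eliminated.
Only (v) survives; checking it on all 8 rows confirms it matches h.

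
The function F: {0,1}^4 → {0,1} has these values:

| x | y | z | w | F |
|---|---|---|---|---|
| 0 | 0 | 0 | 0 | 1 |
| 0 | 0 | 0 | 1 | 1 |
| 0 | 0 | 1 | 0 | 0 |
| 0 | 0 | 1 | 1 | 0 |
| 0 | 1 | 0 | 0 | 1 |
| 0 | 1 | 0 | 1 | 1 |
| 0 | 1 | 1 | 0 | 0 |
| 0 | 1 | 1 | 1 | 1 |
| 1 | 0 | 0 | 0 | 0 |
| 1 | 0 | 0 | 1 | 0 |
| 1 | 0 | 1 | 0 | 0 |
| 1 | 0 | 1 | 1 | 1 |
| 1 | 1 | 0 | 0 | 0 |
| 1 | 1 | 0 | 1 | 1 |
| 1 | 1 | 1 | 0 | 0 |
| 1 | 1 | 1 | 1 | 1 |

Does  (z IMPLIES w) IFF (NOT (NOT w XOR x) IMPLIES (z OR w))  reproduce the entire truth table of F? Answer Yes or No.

No

Evaluate (z IMPLIES w) IFF (NOT (NOT w XOR x) IMPLIES (z OR w)) on each row and compare to F:
  x=0, y=0, z=0, w=0: formula gives 1, F = 1 ✓
  x=0, y=0, z=0, w=1: formula gives 1, F = 1 ✓
  x=0, y=0, z=1, w=0: formula gives 0, F = 0 ✓
  x=0, y=0, z=1, w=1: formula gives 1, but F = 0 ✗
A single disagreement suffices: at (0,0,1,1) they differ, so the formula does not compute F.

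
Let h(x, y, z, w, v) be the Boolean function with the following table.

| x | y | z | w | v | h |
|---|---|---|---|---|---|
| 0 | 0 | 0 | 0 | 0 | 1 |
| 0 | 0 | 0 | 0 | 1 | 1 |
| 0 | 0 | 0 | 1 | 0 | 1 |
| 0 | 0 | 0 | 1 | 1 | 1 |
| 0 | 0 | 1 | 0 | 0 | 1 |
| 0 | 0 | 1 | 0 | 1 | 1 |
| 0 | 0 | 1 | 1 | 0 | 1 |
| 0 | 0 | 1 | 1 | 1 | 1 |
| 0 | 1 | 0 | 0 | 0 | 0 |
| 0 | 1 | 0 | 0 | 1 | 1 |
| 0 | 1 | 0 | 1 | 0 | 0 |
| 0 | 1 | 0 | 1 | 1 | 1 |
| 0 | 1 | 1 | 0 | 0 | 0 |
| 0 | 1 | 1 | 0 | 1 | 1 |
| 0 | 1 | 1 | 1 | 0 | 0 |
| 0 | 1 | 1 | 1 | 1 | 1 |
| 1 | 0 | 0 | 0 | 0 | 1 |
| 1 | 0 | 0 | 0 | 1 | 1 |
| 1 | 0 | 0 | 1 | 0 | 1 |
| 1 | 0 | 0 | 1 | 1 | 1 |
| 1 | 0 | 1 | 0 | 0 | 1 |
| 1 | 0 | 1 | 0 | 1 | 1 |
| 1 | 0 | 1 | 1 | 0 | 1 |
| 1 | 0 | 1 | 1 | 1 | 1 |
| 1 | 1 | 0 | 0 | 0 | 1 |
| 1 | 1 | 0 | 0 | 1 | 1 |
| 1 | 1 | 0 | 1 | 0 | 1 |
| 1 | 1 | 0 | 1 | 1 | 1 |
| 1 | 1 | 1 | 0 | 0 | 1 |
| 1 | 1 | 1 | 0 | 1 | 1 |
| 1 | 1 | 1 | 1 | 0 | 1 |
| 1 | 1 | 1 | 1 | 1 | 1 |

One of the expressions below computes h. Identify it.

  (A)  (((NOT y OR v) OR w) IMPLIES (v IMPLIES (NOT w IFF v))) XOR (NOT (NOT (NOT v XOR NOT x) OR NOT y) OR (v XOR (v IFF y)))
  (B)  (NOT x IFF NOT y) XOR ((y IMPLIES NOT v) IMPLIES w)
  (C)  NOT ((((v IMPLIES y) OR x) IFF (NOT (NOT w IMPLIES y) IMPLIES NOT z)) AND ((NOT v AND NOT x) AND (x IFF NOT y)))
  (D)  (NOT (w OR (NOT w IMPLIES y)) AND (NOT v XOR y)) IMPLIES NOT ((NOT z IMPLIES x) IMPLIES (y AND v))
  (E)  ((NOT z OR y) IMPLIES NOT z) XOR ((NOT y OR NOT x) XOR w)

C

(A): at (0,0,0,0,0) it gives 0, but h = 1 — eliminated.
(B): at (0,0,0,1,0) it gives 0, but h = 1 — eliminated.
(D): at (0,0,0,0,0) it gives 0, but h = 1 — eliminated.
(E): at (0,0,0,0,0) it gives 0, but h = 1 — eliminated.
Only (C) survives; checking it on all 32 rows confirms it matches h.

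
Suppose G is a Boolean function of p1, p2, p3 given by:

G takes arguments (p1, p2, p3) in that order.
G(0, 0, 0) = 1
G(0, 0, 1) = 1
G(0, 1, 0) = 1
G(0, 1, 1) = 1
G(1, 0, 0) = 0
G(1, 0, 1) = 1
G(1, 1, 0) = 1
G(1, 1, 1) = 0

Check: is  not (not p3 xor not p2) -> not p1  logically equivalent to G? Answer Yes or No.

Yes

Test each input against both G and the formula:
  p1=0, p2=0, p3=0: formula gives 1, G = 1 ✓
  p1=0, p2=0, p3=1: formula gives 1, G = 1 ✓
  p1=0, p2=1, p3=0: formula gives 1, G = 1 ✓
  p1=0, p2=1, p3=1: formula gives 1, G = 1 ✓
  p1=1, p2=0, p3=0: formula gives 0, G = 0 ✓
  …and likewise for the remaining 3 rows.
All 8 rows match — the expression computes G exactly.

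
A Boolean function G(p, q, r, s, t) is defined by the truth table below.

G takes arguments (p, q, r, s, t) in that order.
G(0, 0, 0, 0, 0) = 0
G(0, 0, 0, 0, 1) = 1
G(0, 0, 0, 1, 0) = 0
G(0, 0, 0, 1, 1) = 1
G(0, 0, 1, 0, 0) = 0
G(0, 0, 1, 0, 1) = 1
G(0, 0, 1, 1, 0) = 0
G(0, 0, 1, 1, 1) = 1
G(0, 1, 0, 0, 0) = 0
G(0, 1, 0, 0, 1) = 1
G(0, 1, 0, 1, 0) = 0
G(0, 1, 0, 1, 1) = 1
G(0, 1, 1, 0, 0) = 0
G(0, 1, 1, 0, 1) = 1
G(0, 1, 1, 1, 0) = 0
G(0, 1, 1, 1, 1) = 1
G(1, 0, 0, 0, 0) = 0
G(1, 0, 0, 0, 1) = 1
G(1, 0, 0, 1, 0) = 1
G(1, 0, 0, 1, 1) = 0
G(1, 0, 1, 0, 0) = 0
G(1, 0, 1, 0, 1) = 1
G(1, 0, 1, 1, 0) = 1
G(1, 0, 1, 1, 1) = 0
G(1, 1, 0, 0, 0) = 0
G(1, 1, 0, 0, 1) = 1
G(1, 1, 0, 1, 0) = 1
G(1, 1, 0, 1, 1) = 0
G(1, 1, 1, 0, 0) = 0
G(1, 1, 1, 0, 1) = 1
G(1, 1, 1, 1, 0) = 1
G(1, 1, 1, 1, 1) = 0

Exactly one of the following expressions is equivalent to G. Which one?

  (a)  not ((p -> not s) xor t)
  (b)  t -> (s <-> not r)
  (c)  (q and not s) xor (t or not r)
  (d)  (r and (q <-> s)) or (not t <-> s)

a

(b) disagrees with G on (0,0,0,0,0) (formula → 1, table → 0); rule it out.
(c) disagrees with G on (0,0,0,0,0) (formula → 1, table → 0); rule it out.
(d) disagrees with G on (0,0,0,1,0) (formula → 1, table → 0); rule it out.
That leaves (a). Evaluating it on every row reproduces the table of G exactly.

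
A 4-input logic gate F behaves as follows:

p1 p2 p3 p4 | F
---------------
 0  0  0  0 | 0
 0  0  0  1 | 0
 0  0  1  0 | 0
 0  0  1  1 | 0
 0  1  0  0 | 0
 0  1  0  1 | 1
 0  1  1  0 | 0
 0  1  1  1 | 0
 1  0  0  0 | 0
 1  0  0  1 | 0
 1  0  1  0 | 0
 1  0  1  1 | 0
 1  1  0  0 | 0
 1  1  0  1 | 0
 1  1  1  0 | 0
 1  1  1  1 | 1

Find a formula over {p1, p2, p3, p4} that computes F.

F(p1, p2, p3, p4) = (((NOT p1 AND p2) AND NOT p3) AND p4) OR (((p1 AND p2) AND p3) AND p4)

The 1-rows are (0,1,0,1), (1,1,1,1). Each contributes one minterm — ¬p1·p2·¬p3·p4; p1·p2·p3·p4 — and their disjunction is a sum-of-products form of F.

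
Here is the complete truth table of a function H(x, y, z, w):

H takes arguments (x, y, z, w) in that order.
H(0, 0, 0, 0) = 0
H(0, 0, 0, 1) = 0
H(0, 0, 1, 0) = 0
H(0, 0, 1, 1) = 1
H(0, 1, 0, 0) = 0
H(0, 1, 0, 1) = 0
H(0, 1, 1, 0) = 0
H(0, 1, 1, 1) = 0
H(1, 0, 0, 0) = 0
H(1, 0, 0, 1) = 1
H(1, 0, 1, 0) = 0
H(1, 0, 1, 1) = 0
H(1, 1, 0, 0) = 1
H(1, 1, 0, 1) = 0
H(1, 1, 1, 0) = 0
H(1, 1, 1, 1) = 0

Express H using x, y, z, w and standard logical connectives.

H(x, y, z, w) = ((((¬x ∧ ¬y) ∧ z) ∧ w) ∨ (((x ∧ ¬y) ∧ ¬z) ∧ w)) ∨ (((x ∧ y) ∧ ¬z) ∧ ¬w)

Collect the rows where H=1 — (0,0,1,1), (1,0,0,1), (1,1,0,0) — and write one minterm per row: ¬x·¬y·z·w, x·¬y·¬z·w, x·y·¬z·¬w. Their union (logical OR) reproduces the table exactly.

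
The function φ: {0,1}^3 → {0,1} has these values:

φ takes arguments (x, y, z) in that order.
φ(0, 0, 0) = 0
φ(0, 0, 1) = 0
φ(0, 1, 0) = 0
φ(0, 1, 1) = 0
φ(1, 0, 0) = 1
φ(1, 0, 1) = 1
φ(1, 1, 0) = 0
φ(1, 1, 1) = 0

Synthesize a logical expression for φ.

Collect the rows where φ=1 — (1,0,0), (1,0,1) — and write one minterm per row: x·¬y·¬z, x·¬y·z. Their union (logical OR) reproduces the table exactly.

φ(x, y, z) = ((x AND NOT y) AND NOT z) OR ((x AND NOT y) AND z)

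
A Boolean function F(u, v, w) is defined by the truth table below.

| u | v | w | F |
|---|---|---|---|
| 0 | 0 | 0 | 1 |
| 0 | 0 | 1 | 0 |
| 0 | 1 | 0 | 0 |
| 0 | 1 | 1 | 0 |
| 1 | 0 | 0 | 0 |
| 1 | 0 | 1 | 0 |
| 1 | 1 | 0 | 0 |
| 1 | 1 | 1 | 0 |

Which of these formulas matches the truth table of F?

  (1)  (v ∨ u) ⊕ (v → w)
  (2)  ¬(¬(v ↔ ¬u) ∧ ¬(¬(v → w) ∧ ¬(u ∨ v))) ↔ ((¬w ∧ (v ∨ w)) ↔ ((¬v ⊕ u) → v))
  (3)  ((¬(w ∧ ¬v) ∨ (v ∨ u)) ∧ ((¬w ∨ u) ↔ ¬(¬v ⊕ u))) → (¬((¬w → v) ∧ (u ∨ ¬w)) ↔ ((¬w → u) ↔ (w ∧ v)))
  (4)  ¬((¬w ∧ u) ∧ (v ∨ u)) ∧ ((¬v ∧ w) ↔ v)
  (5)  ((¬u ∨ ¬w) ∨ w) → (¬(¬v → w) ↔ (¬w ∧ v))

4

(1) disagrees with F on (0,0,1) (formula → 1, table → 0); rule it out.
(2) disagrees with F on (0,0,0) (formula → 0, table → 1); rule it out.
(3) disagrees with F on (0,0,1) (formula → 1, table → 0); rule it out.
(5) disagrees with F on (0,0,0) (formula → 0, table → 1); rule it out.
(4) is the remaining candidate, and it agrees with F on all 8 inputs.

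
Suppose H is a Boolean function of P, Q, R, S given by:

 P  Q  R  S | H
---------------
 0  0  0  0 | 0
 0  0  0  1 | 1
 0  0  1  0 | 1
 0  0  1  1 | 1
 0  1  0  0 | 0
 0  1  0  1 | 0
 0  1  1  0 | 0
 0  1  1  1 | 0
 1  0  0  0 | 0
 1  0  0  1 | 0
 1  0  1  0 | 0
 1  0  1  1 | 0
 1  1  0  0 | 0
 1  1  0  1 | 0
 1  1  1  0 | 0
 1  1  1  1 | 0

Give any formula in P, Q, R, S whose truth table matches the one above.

H(P, Q, R, S) = ((((~P & ~Q) & ~R) & S) | (((~P & ~Q) & R) & ~S)) | (((~P & ~Q) & R) & S)

H=1 on 3 inputs: (0,0,0,1), (0,0,1,0), (0,0,1,1). Reading each as a conjunction of literals (¬P·¬Q·¬R·S, ¬P·¬Q·R·¬S, ¬P·¬Q·R·S) and taking the OR gives the canonical DNF.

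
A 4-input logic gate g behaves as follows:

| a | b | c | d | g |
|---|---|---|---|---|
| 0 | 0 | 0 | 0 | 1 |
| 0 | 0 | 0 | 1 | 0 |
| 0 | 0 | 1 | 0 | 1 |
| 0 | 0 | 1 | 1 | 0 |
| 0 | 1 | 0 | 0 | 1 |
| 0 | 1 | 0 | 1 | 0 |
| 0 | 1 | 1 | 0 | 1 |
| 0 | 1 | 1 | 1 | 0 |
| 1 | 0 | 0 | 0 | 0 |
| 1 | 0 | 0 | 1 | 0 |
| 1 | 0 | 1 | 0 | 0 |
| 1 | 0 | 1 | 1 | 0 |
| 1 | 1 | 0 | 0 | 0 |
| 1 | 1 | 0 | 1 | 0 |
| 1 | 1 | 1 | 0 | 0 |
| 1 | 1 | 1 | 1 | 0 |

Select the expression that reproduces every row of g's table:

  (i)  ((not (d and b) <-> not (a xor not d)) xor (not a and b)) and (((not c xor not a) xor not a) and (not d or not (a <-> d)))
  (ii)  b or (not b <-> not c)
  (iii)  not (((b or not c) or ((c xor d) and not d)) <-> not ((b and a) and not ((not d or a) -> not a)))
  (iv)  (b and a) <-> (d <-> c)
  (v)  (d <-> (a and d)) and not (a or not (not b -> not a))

v

(i): at (0,0,0,0) it gives 0, but g = 1 — eliminated.
(ii): at (0,0,0,1) it gives 1, but g = 0 — eliminated.
(iii): at (0,0,0,0) it gives 0, but g = 1 — eliminated.
(iv): at (0,0,0,0) it gives 0, but g = 1 — eliminated.
Only (v) survives; checking it on all 16 rows confirms it matches g.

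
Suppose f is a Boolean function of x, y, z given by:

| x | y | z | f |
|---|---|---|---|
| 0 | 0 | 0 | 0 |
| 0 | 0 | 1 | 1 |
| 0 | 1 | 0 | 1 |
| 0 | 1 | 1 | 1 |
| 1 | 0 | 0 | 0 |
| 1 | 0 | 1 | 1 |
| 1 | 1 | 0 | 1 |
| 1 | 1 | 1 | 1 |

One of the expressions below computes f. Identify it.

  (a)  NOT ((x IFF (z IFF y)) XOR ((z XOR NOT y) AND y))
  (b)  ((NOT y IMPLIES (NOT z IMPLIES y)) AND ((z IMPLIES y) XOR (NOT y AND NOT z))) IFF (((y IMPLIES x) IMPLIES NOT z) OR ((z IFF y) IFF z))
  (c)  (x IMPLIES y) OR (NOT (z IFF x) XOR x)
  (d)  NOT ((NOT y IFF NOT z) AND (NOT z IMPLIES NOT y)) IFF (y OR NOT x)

b

(a): at (0,0,0) it gives 1, but f = 0 — eliminated.
(c): at (0,0,0) it gives 1, but f = 0 — eliminated.
(d): at (0,1,1) it gives 0, but f = 1 — eliminated.
Only (b) survives; checking it on all 8 rows confirms it matches f.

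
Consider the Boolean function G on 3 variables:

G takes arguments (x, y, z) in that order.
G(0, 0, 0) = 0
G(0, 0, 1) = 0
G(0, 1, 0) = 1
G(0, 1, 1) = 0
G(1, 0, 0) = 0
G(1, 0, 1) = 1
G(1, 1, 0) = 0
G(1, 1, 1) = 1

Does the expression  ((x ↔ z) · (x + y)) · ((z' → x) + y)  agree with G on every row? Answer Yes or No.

Yes

Test each input against both G and the formula:
  x=0, y=0, z=0: formula gives 0, G = 0 ✓
  x=0, y=0, z=1: formula gives 0, G = 0 ✓
  x=0, y=1, z=0: formula gives 1, G = 1 ✓
  x=0, y=1, z=1: formula gives 0, G = 0 ✓
  x=1, y=0, z=0: formula gives 0, G = 0 ✓
  …and likewise for the remaining 3 rows.
No disagreement on any input; they are logically equivalent.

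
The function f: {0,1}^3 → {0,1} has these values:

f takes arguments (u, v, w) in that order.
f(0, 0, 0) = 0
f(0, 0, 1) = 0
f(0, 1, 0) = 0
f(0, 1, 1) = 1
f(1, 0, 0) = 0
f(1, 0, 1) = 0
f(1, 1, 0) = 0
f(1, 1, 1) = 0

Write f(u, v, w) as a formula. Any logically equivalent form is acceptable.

f(u, v, w) = (not u and v) and w

f is 1 on exactly one input, (0,1,1), whose minterm is ¬u·v·w. So f is just that conjunction.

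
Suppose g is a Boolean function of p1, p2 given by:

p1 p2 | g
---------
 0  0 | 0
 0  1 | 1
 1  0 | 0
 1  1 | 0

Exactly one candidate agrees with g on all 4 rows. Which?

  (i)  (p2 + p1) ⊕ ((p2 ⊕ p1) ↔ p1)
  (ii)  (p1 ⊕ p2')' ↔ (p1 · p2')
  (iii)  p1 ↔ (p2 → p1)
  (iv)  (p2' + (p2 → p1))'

(i) disagrees with g on (0,0) (formula → 1, table → 0); rule it out.
(ii) disagrees with g on (0,0) (formula → 1, table → 0); rule it out.
(iii) disagrees with g on (1,0) (formula → 1, table → 0); rule it out.
That leaves (iv). Evaluating it on every row reproduces the table of g exactly.

iv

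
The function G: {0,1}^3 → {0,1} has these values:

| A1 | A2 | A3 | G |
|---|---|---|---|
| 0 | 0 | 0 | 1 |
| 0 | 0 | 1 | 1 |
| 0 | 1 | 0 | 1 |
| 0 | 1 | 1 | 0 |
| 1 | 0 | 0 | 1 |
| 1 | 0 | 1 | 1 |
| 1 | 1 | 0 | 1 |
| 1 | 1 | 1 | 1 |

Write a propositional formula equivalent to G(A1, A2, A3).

G(A1, A2, A3) = ((A1' · A2) · A3)'

G is 0 on exactly one input, (0,1,1), whose minterm is ¬A1·A2·A3. So G is the negation of that single conjunction.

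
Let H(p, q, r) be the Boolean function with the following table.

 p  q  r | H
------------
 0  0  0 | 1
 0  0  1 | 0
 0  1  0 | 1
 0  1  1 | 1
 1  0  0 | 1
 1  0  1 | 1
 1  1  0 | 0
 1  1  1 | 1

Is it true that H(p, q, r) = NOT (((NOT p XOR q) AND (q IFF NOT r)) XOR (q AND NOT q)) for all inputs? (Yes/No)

Yes

Test each input against both H and the formula:
  p=0, q=0, r=0: formula gives 1, H = 1 ✓
  p=0, q=0, r=1: formula gives 0, H = 0 ✓
  p=0, q=1, r=0: formula gives 1, H = 1 ✓
  p=0, q=1, r=1: formula gives 1, H = 1 ✓
  p=1, q=0, r=0: formula gives 1, H = 1 ✓
  … (the remaining 3 rows also agree.)
Every row agrees, so the formula is equivalent.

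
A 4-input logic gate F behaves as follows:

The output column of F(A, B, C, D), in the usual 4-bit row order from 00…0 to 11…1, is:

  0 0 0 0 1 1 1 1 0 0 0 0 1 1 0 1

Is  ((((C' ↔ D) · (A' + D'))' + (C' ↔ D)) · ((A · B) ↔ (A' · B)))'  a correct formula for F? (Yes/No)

Check the formula against F row by row:
  A=0, B=0, C=0, D=0: formula gives 0, F = 0 ✓
  A=0, B=0, C=0, D=1: formula gives 0, F = 0 ✓
  A=0, B=0, C=1, D=0: formula gives 0, F = 0 ✓
  A=0, B=0, C=1, D=1: formula gives 0, F = 0 ✓
  …
  A=1, B=1, C=1, D=0: formula gives 1, but F = 0 ✗
A single disagreement suffices: at (1,1,1,0) they differ, so the formula does not compute F.

No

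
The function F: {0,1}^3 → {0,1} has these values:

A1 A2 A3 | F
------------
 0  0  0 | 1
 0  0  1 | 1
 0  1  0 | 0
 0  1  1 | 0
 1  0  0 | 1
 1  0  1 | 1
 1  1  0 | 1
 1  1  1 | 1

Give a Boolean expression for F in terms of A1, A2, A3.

The 0-rows are (0,1,0), (0,1,1). Take each as a conjunction (¬A1·A2·¬A3, ¬A1·A2·A3), form their disjunction, and complement — that gives a formula that is 1 everywhere F is.

F(A1, A2, A3) = (((A1' · A2) · A3') + ((A1' · A2) · A3))'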